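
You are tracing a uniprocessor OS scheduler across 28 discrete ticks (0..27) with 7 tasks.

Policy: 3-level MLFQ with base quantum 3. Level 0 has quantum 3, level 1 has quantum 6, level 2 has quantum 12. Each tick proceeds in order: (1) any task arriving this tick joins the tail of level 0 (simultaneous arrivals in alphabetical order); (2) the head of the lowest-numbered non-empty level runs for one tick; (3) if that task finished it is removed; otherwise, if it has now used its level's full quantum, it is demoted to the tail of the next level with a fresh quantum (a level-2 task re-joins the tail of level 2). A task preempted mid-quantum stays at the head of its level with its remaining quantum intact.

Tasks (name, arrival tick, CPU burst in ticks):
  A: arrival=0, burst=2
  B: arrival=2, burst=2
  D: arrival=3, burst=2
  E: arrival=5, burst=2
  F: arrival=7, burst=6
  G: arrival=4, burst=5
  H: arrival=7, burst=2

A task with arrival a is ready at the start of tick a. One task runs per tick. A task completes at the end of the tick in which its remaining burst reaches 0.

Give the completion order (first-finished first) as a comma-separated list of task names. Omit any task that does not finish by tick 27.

t=0: L0/L1/L2 = A/-/- → run A
t=1: L0/L1/L2 = A/-/- → run A
t=2: L0/L1/L2 = B/-/- → run B
t=3: L0/L1/L2 = BD/-/- → run B
t=4: L0/L1/L2 = DG/-/- → run D
t=5: L0/L1/L2 = DGE/-/- → run D
t=6: L0/L1/L2 = GE/-/- → run G
t=7: L0/L1/L2 = GEFH/-/- → run G
t=8: L0/L1/L2 = GEFH/-/- → run G
t=9: L0/L1/L2 = EFH/G/- → run E
t=10: L0/L1/L2 = EFH/G/- → run E
t=11: L0/L1/L2 = FH/G/- → run F
t=12: L0/L1/L2 = FH/G/- → run F
t=13: L0/L1/L2 = FH/G/- → run F
t=14: L0/L1/L2 = H/GF/- → run H
t=15: L0/L1/L2 = H/GF/- → run H
t=16: L0/L1/L2 = -/GF/- → run G
t=17: L0/L1/L2 = -/GF/- → run G
t=18: L0/L1/L2 = -/F/- → run F
t=19: L0/L1/L2 = -/F/- → run F
t=20: L0/L1/L2 = -/F/- → run F
t=21: (idle)
t=22: (idle)
t=23: (idle)
t=24: (idle)
t=25: (idle)
t=26: (idle)
t=27: (idle)

completion order = A, B, D, E, H, G, F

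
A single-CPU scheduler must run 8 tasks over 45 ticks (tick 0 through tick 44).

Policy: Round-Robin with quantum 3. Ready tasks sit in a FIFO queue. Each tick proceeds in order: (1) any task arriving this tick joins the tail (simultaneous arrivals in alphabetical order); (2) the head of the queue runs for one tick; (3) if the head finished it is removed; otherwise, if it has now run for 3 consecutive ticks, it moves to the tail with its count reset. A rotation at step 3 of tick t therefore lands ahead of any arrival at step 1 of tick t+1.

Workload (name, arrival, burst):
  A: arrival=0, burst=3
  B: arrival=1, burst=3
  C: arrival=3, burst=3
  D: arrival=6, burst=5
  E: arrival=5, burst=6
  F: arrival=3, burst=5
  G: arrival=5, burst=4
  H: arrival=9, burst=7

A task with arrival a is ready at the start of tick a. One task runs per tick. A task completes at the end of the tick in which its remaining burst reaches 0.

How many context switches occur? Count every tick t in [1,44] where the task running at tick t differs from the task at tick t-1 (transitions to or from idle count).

t=0: queue=[A] q_used=0 → run A
t=1: queue=[A,B] q_used=1 → run A
t=2: queue=[A,B] q_used=2 → run A
t=3: queue=[B,C,F] q_used=0 → run B
t=4: queue=[B,C,F] q_used=1 → run B
t=5: queue=[B,C,F,E,G] q_used=2 → run B
t=6: queue=[C,F,E,G,D] q_used=0 → run C
t=7: queue=[C,F,E,G,D] q_used=1 → run C
t=8: queue=[C,F,E,G,D] q_used=2 → run C
t=9: queue=[F,E,G,D,H] q_used=0 → run F
t=10: queue=[F,E,G,D,H] q_used=1 → run F
t=11: queue=[F,E,G,D,H] q_used=2 → run F
t=12: queue=[E,G,D,H,F] q_used=0 → run E
t=13: queue=[E,G,D,H,F] q_used=1 → run E
t=14: queue=[E,G,D,H,F] q_used=2 → run E
t=15: queue=[G,D,H,F,E] q_used=0 → run G
t=16: queue=[G,D,H,F,E] q_used=1 → run G
t=17: queue=[G,D,H,F,E] q_used=2 → run G
t=18: queue=[D,H,F,E,G] q_used=0 → run D
t=19: queue=[D,H,F,E,G] q_used=1 → run D
t=20: queue=[D,H,F,E,G] q_used=2 → run D
t=21: queue=[H,F,E,G,D] q_used=0 → run H
t=22: queue=[H,F,E,G,D] q_used=1 → run H
t=23: queue=[H,F,E,G,D] q_used=2 → run H
t=24: queue=[F,E,G,D,H] q_used=0 → run F
t=25: queue=[F,E,G,D,H] q_used=1 → run F
t=26: queue=[E,G,D,H] q_used=0 → run E
t=27: queue=[E,G,D,H] q_used=1 → run E
t=28: queue=[E,G,D,H] q_used=2 → run E
t=29: queue=[G,D,H] q_used=0 → run G
t=30: queue=[D,H] q_used=0 → run D
t=31: queue=[D,H] q_used=1 → run D
t=32: queue=[H] q_used=0 → run H
t=33: queue=[H] q_used=1 → run H
t=34: queue=[H] q_used=2 → run H
t=35: queue=[H] q_used=0 → run H
t=36: (idle)
t=37: (idle)
t=38: (idle)
t=39: (idle)
t=40: (idle)
t=41: (idle)
t=42: (idle)
t=43: (idle)
t=44: (idle)

context switches = 13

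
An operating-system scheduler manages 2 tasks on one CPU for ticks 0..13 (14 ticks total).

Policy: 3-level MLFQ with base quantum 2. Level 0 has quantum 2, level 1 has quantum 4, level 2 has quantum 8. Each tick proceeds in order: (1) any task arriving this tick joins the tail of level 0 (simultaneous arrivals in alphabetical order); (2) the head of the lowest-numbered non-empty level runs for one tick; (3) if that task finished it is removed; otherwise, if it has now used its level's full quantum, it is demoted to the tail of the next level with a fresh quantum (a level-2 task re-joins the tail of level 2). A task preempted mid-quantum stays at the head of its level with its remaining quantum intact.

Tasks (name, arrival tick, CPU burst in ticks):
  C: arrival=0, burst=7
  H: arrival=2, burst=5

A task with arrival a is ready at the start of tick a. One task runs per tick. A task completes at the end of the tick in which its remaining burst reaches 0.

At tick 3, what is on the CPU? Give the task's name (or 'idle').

t=0: L0/L1/L2 = C/-/- → run C
t=1: L0/L1/L2 = C/-/- → run C
t=2: L0/L1/L2 = H/C/- → run H
t=3: L0/L1/L2 = H/C/- → run H
t=4: L0/L1/L2 = -/CH/- → run C
t=5: L0/L1/L2 = -/CH/- → run C
t=6: L0/L1/L2 = -/CH/- → run C
t=7: L0/L1/L2 = -/CH/- → run C
t=8: L0/L1/L2 = -/H/C → run H
t=9: L0/L1/L2 = -/H/C → run H
t=10: L0/L1/L2 = -/H/C → run H
t=11: L0/L1/L2 = -/-/C → run C
t=12: (idle)
t=13: (idle)

running at tick 3 = H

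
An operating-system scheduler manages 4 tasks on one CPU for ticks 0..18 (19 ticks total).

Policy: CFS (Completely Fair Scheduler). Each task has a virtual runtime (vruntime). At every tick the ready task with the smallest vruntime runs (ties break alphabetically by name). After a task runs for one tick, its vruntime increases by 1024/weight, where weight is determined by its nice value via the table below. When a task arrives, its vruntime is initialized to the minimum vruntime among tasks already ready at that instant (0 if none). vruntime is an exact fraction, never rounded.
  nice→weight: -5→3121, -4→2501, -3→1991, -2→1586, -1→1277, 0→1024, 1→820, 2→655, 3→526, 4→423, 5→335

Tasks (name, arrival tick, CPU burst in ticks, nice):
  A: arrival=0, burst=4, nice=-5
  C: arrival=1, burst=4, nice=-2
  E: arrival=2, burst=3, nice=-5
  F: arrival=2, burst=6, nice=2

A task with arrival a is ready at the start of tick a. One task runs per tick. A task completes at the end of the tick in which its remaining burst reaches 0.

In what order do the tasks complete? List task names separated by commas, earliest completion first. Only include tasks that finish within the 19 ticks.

t=0: vr[A=0] → run A
t=1: vr[A=1024/3121 C=1024/3121] → run A
t=2: vr[A=2048/3121 C=1024/3121 E=1024/3121 F=1024/3121] → run C
t=3: vr[A=2048/3121 C=2409984/2474953 E=1024/3121 F=1024/3121] → run E
t=4: vr[A=2048/3121 C=2409984/2474953 E=2048/3121 F=1024/3121] → run F
t=5: vr[A=2048/3121 C=2409984/2474953 E=2048/3121 F=3866624/2044255] → run A
t=6: vr[A=3072/3121 C=2409984/2474953 E=2048/3121 F=3866624/2044255] → run E
t=7: vr[A=3072/3121 C=2409984/2474953 E=3072/3121 F=3866624/2044255] → run C
t=8: vr[A=3072/3121 C=4007936/2474953 E=3072/3121 F=3866624/2044255] → run A
t=9: vr[C=4007936/2474953 E=3072/3121 F=3866624/2044255] → run E
t=10: vr[C=4007936/2474953 F=3866624/2044255] → run C
t=11: vr[C=5605888/2474953 F=3866624/2044255] → run F
t=12: vr[C=5605888/2474953 F=7062528/2044255] → run C
t=13: vr[F=7062528/2044255] → run F
t=14: vr[F=10258432/2044255] → run F
t=15: vr[F=13454336/2044255] → run F
t=16: vr[F=3330048/408851] → run F
t=17: (idle)
t=18: (idle)

completion order = A, E, C, F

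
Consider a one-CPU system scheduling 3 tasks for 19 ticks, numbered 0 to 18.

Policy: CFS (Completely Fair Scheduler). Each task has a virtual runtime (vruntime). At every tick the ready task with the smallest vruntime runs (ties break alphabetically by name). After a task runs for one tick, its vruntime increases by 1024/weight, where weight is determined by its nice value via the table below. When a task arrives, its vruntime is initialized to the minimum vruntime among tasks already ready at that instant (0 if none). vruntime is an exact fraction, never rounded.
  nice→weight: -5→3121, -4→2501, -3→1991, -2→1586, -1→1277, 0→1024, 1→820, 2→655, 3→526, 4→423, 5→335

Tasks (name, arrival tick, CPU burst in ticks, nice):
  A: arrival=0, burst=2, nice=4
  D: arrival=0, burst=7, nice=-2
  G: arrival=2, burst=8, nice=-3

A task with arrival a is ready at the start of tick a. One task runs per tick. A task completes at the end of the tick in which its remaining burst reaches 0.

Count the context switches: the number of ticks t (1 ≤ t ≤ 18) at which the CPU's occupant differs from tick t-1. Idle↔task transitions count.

context switches = 14

t=0: vr[A=0 D=0] → run A
t=1: vr[A=1024/423 D=0] → run D
t=2: vr[A=1024/423 D=512/793 G=512/793] → run D
t=3: vr[A=1024/423 D=1024/793 G=512/793] → run G
t=4: vr[A=1024/423 D=1024/793 G=1831424/1578863] → run G
t=5: vr[A=1024/423 D=1024/793 G=2643456/1578863] → run D
t=6: vr[A=1024/423 D=1536/793 G=2643456/1578863] → run G
t=7: vr[A=1024/423 D=1536/793 G=3455488/1578863] → run D
t=8: vr[A=1024/423 D=2048/793 G=3455488/1578863] → run G
t=9: vr[A=1024/423 D=2048/793 G=4267520/1578863] → run A
t=10: vr[D=2048/793 G=4267520/1578863] → run D
t=11: vr[D=2560/793 G=4267520/1578863] → run G
t=12: vr[D=2560/793 G=5079552/1578863] → run G
t=13: vr[D=2560/793 G=5891584/1578863] → run D
t=14: vr[D=3072/793 G=5891584/1578863] → run G
t=15: vr[D=3072/793 G=6703616/1578863] → run D
t=16: vr[G=6703616/1578863] → run G
t=17: (idle)
t=18: (idle)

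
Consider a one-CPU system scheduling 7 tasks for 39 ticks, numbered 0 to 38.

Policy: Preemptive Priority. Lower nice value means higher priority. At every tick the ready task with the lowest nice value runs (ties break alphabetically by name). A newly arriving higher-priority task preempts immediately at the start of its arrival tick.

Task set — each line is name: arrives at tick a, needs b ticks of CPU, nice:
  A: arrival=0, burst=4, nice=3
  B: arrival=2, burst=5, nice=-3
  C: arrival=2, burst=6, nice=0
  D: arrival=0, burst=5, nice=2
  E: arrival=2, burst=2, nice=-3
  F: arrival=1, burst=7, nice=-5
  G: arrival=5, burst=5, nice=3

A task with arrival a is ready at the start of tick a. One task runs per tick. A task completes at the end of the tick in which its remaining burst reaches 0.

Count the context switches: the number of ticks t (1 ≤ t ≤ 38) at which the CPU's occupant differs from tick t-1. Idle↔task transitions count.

t=0: ready={A,D} → run D
t=1: ready={A,D,F} → run F
t=2: ready={A,B,C,D,E,F} → run F
t=3: ready={A,B,C,D,E,F} → run F
t=4: ready={A,B,C,D,E,F} → run F
t=5: ready={A,B,C,D,E,F,G} → run F
t=6: ready={A,B,C,D,E,F,G} → run F
t=7: ready={A,B,C,D,E,F,G} → run F
t=8: ready={A,B,C,D,E,G} → run B
t=9: ready={A,B,C,D,E,G} → run B
t=10: ready={A,B,C,D,E,G} → run B
t=11: ready={A,B,C,D,E,G} → run B
t=12: ready={A,B,C,D,E,G} → run B
t=13: ready={A,C,D,E,G} → run E
t=14: ready={A,C,D,E,G} → run E
t=15: ready={A,C,D,G} → run C
t=16: ready={A,C,D,G} → run C
t=17: ready={A,C,D,G} → run C
t=18: ready={A,C,D,G} → run C
t=19: ready={A,C,D,G} → run C
t=20: ready={A,C,D,G} → run C
t=21: ready={A,D,G} → run D
t=22: ready={A,D,G} → run D
t=23: ready={A,D,G} → run D
t=24: ready={A,D,G} → run D
t=25: ready={A,G} → run A
t=26: ready={A,G} → run A
t=27: ready={A,G} → run A
t=28: ready={A,G} → run A
t=29: ready={G} → run G
t=30: ready={G} → run G
t=31: ready={G} → run G
t=32: ready={G} → run G
t=33: ready={G} → run G
t=34: (idle)
t=35: (idle)
t=36: (idle)
t=37: (idle)
t=38: (idle)

context switches = 8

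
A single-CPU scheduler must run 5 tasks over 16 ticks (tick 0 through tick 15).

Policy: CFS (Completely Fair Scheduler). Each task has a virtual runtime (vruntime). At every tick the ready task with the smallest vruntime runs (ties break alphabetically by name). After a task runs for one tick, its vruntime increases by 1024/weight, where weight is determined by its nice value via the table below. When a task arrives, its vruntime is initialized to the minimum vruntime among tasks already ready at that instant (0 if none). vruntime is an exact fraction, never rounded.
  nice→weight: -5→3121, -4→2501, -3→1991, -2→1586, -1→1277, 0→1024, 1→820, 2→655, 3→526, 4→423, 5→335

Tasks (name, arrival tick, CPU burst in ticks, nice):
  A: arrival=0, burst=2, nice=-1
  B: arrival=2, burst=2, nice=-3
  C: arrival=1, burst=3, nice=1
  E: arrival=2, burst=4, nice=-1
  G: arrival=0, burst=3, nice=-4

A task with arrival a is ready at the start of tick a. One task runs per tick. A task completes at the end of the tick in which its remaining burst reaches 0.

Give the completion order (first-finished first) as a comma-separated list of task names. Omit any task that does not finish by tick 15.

t=0: vr[A=0 G=0] → run A
t=1: vr[A=1024/1277 C=0 G=0] → run C
t=2: vr[A=1024/1277 B=0 C=256/205 E=0 G=0] → run B
t=3: vr[A=1024/1277 B=1024/1991 C=256/205 E=0 G=0] → run E
t=4: vr[A=1024/1277 B=1024/1991 C=256/205 E=1024/1277 G=0] → run G
t=5: vr[A=1024/1277 B=1024/1991 C=256/205 E=1024/1277 G=1024/2501] → run G
t=6: vr[A=1024/1277 B=1024/1991 C=256/205 E=1024/1277 G=2048/2501] → run B
t=7: vr[A=1024/1277 C=256/205 E=1024/1277 G=2048/2501] → run A
t=8: vr[C=256/205 E=1024/1277 G=2048/2501] → run E
t=9: vr[C=256/205 E=2048/1277 G=2048/2501] → run G
t=10: vr[C=256/205 E=2048/1277] → run C
t=11: vr[C=512/205 E=2048/1277] → run E
t=12: vr[C=512/205 E=3072/1277] → run E
t=13: vr[C=512/205] → run C
t=14: (idle)
t=15: (idle)

completion order = B, A, G, E, C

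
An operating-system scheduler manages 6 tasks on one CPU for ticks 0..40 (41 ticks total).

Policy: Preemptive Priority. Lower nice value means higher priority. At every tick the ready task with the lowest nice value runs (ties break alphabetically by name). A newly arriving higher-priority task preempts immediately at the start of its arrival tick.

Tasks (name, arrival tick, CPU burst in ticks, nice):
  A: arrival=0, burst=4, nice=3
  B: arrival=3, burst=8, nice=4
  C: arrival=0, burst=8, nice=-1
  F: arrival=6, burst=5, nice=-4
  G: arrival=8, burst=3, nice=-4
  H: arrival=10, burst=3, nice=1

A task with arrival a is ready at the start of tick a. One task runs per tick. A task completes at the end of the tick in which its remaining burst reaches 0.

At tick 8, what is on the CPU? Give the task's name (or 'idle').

running at tick 8 = F

t=0: ready={A,C} → run C
t=1: ready={A,C} → run C
t=2: ready={A,C} → run C
t=3: ready={A,B,C} → run C
t=4: ready={A,B,C} → run C
t=5: ready={A,B,C} → run C
t=6: ready={A,B,C,F} → run F
t=7: ready={A,B,C,F} → run F
t=8: ready={A,B,C,F,G} → run F
t=9: ready={A,B,C,F,G} → run F
t=10: ready={A,B,C,F,G,H} → run F
t=11: ready={A,B,C,G,H} → run G
t=12: ready={A,B,C,G,H} → run G
t=13: ready={A,B,C,G,H} → run G
t=14: ready={A,B,C,H} → run C
t=15: ready={A,B,C,H} → run C
t=16: ready={A,B,H} → run H
t=17: ready={A,B,H} → run H
t=18: ready={A,B,H} → run H
t=19: ready={A,B} → run A
t=20: ready={A,B} → run A
t=21: ready={A,B} → run A
t=22: ready={A,B} → run A
t=23: ready={B} → run B
t=24: ready={B} → run B
t=25: ready={B} → run B
t=26: ready={B} → run B
t=27: ready={B} → run B
t=28: ready={B} → run B
t=29: ready={B} → run B
t=30: ready={B} → run B
t=31: (idle)
t=32: (idle)
t=33: (idle)
t=34: (idle)
t=35: (idle)
t=36: (idle)
t=37: (idle)
t=38: (idle)
t=39: (idle)
t=40: (idle)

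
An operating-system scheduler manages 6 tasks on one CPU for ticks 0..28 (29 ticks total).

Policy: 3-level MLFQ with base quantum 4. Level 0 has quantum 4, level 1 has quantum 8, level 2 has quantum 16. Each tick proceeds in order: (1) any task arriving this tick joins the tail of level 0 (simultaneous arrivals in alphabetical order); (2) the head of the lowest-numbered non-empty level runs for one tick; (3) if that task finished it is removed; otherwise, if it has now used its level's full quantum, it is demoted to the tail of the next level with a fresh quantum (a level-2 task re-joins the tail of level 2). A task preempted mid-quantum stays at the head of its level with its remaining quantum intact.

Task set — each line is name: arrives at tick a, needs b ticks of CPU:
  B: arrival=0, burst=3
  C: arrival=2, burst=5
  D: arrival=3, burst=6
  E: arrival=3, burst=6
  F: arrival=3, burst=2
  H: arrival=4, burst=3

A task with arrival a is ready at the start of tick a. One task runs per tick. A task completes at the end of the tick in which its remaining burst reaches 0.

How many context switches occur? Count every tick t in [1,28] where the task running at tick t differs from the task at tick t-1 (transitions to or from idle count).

t=0: L0/L1/L2 = B/-/- → run B
t=1: L0/L1/L2 = B/-/- → run B
t=2: L0/L1/L2 = BC/-/- → run B
t=3: L0/L1/L2 = CDEF/-/- → run C
t=4: L0/L1/L2 = CDEFH/-/- → run C
t=5: L0/L1/L2 = CDEFH/-/- → run C
t=6: L0/L1/L2 = CDEFH/-/- → run C
t=7: L0/L1/L2 = DEFH/C/- → run D
t=8: L0/L1/L2 = DEFH/C/- → run D
t=9: L0/L1/L2 = DEFH/C/- → run D
t=10: L0/L1/L2 = DEFH/C/- → run D
t=11: L0/L1/L2 = EFH/CD/- → run E
t=12: L0/L1/L2 = EFH/CD/- → run E
t=13: L0/L1/L2 = EFH/CD/- → run E
t=14: L0/L1/L2 = EFH/CD/- → run E
t=15: L0/L1/L2 = FH/CDE/- → run F
t=16: L0/L1/L2 = FH/CDE/- → run F
t=17: L0/L1/L2 = H/CDE/- → run H
t=18: L0/L1/L2 = H/CDE/- → run H
t=19: L0/L1/L2 = H/CDE/- → run H
t=20: L0/L1/L2 = -/CDE/- → run C
t=21: L0/L1/L2 = -/DE/- → run D
t=22: L0/L1/L2 = -/DE/- → run D
t=23: L0/L1/L2 = -/E/- → run E
t=24: L0/L1/L2 = -/E/- → run E
t=25: (idle)
t=26: (idle)
t=27: (idle)
t=28: (idle)

context switches = 9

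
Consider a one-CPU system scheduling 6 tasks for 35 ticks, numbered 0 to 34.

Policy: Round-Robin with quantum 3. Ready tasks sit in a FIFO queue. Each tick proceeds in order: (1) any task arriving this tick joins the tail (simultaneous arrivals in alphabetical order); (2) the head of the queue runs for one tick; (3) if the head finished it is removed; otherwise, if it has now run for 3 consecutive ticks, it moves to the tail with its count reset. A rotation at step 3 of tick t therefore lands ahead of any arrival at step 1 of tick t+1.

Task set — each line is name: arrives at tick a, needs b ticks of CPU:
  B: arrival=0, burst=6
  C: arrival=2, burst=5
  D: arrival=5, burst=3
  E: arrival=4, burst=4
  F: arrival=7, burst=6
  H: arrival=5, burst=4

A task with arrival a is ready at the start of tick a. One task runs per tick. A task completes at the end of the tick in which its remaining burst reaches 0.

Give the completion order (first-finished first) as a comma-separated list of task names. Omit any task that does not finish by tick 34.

completion order = B, D, C, E, H, F

t=0: queue=[B] q_used=0 → run B
t=1: queue=[B] q_used=1 → run B
t=2: queue=[B,C] q_used=2 → run B
t=3: queue=[C,B] q_used=0 → run C
t=4: queue=[C,B,E] q_used=1 → run C
t=5: queue=[C,B,E,D,H] q_used=2 → run C
t=6: queue=[B,E,D,H,C] q_used=0 → run B
t=7: queue=[B,E,D,H,C,F] q_used=1 → run B
t=8: queue=[B,E,D,H,C,F] q_used=2 → run B
t=9: queue=[E,D,H,C,F] q_used=0 → run E
t=10: queue=[E,D,H,C,F] q_used=1 → run E
t=11: queue=[E,D,H,C,F] q_used=2 → run E
t=12: queue=[D,H,C,F,E] q_used=0 → run D
t=13: queue=[D,H,C,F,E] q_used=1 → run D
t=14: queue=[D,H,C,F,E] q_used=2 → run D
t=15: queue=[H,C,F,E] q_used=0 → run H
t=16: queue=[H,C,F,E] q_used=1 → run H
t=17: queue=[H,C,F,E] q_used=2 → run H
t=18: queue=[C,F,E,H] q_used=0 → run C
t=19: queue=[C,F,E,H] q_used=1 → run C
t=20: queue=[F,E,H] q_used=0 → run F
t=21: queue=[F,E,H] q_used=1 → run F
t=22: queue=[F,E,H] q_used=2 → run F
t=23: queue=[E,H,F] q_used=0 → run E
t=24: queue=[H,F] q_used=0 → run H
t=25: queue=[F] q_used=0 → run F
t=26: queue=[F] q_used=1 → run F
t=27: queue=[F] q_used=2 → run F
t=28: (idle)
t=29: (idle)
t=30: (idle)
t=31: (idle)
t=32: (idle)
t=33: (idle)
t=34: (idle)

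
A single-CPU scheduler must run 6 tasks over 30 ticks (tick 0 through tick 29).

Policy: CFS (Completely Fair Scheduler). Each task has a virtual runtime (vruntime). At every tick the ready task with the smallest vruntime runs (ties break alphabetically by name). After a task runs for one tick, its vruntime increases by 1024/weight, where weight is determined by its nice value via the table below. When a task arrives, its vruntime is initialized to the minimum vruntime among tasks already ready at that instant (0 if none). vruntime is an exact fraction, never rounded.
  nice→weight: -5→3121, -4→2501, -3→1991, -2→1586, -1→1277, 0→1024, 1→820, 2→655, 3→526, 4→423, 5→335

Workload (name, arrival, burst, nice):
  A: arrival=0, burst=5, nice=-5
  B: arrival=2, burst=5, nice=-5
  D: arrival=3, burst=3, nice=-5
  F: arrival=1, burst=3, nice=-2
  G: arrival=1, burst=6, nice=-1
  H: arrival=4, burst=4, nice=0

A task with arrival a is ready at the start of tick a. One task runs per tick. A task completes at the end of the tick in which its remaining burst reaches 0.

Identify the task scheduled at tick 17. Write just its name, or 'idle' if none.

t=0: vr[A=0] → run A
t=1: vr[A=1024/3121 F=1024/3121 G=1024/3121] → run A
t=2: vr[A=2048/3121 B=1024/3121 F=1024/3121 G=1024/3121] → run B
t=3: vr[A=2048/3121 B=2048/3121 D=1024/3121 F=1024/3121 G=1024/3121] → run D
t=4: vr[A=2048/3121 B=2048/3121 D=2048/3121 F=1024/3121 G=1024/3121 H=1024/3121] → run F
t=5: vr[A=2048/3121 B=2048/3121 D=2048/3121 F=2409984/2474953 G=1024/3121 H=1024/3121] → run G
t=6: vr[A=2048/3121 B=2048/3121 D=2048/3121 F=2409984/2474953 G=4503552/3985517 H=1024/3121] → run H
t=7: vr[A=2048/3121 B=2048/3121 D=2048/3121 F=2409984/2474953 G=4503552/3985517 H=4145/3121] → run A
t=8: vr[A=3072/3121 B=2048/3121 D=2048/3121 F=2409984/2474953 G=4503552/3985517 H=4145/3121] → run B
t=9: vr[A=3072/3121 B=3072/3121 D=2048/3121 F=2409984/2474953 G=4503552/3985517 H=4145/3121] → run D
t=10: vr[A=3072/3121 B=3072/3121 D=3072/3121 F=2409984/2474953 G=4503552/3985517 H=4145/3121] → run F
t=11: vr[A=3072/3121 B=3072/3121 D=3072/3121 F=4007936/2474953 G=4503552/3985517 H=4145/3121] → run A
t=12: vr[A=4096/3121 B=3072/3121 D=3072/3121 F=4007936/2474953 G=4503552/3985517 H=4145/3121] → run B
t=13: vr[A=4096/3121 B=4096/3121 D=3072/3121 F=4007936/2474953 G=4503552/3985517 H=4145/3121] → run D
t=14: vr[A=4096/3121 B=4096/3121 F=4007936/2474953 G=4503552/3985517 H=4145/3121] → run G
t=15: vr[A=4096/3121 B=4096/3121 F=4007936/2474953 G=7699456/3985517 H=4145/3121] → run A
t=16: vr[B=4096/3121 F=4007936/2474953 G=7699456/3985517 H=4145/3121] → run B
t=17: vr[B=5120/3121 F=4007936/2474953 G=7699456/3985517 H=4145/3121] → run H
t=18: vr[B=5120/3121 F=4007936/2474953 G=7699456/3985517 H=7266/3121] → run F
t=19: vr[B=5120/3121 G=7699456/3985517 H=7266/3121] → run B
t=20: vr[G=7699456/3985517 H=7266/3121] → run G
t=21: vr[G=10895360/3985517 H=7266/3121] → run H
t=22: vr[G=10895360/3985517 H=10387/3121] → run G
t=23: vr[G=14091264/3985517 H=10387/3121] → run H
t=24: vr[G=14091264/3985517] → run G
t=25: vr[G=17287168/3985517] → run G
t=26: (idle)
t=27: (idle)
t=28: (idle)
t=29: (idle)

running at tick 17 = H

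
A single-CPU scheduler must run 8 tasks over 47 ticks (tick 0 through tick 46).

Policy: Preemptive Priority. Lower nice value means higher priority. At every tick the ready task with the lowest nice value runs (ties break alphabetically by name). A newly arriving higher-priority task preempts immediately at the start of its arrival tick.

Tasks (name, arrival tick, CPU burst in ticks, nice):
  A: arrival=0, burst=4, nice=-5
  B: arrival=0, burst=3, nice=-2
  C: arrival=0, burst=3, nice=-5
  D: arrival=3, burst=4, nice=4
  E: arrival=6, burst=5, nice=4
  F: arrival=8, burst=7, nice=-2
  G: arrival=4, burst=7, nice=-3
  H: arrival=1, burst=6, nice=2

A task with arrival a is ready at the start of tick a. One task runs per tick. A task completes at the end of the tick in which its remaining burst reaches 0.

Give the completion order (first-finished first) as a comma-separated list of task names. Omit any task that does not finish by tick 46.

t=0: ready={A,B,C} → run A
t=1: ready={A,B,C,H} → run A
t=2: ready={A,B,C,H} → run A
t=3: ready={A,B,C,D,H} → run A
t=4: ready={B,C,D,G,H} → run C
t=5: ready={B,C,D,G,H} → run C
t=6: ready={B,C,D,E,G,H} → run C
t=7: ready={B,D,E,G,H} → run G
t=8: ready={B,D,E,F,G,H} → run G
t=9: ready={B,D,E,F,G,H} → run G
t=10: ready={B,D,E,F,G,H} → run G
t=11: ready={B,D,E,F,G,H} → run G
t=12: ready={B,D,E,F,G,H} → run G
t=13: ready={B,D,E,F,G,H} → run G
t=14: ready={B,D,E,F,H} → run B
t=15: ready={B,D,E,F,H} → run B
t=16: ready={B,D,E,F,H} → run B
t=17: ready={D,E,F,H} → run F
t=18: ready={D,E,F,H} → run F
t=19: ready={D,E,F,H} → run F
t=20: ready={D,E,F,H} → run F
t=21: ready={D,E,F,H} → run F
t=22: ready={D,E,F,H} → run F
t=23: ready={D,E,F,H} → run F
t=24: ready={D,E,H} → run H
t=25: ready={D,E,H} → run H
t=26: ready={D,E,H} → run H
t=27: ready={D,E,H} → run H
t=28: ready={D,E,H} → run H
t=29: ready={D,E,H} → run H
t=30: ready={D,E} → run D
t=31: ready={D,E} → run D
t=32: ready={D,E} → run D
t=33: ready={D,E} → run D
t=34: ready={E} → run E
t=35: ready={E} → run E
t=36: ready={E} → run E
t=37: ready={E} → run E
t=38: ready={E} → run E
t=39: (idle)
t=40: (idle)
t=41: (idle)
t=42: (idle)
t=43: (idle)
t=44: (idle)
t=45: (idle)
t=46: (idle)

completion order = A, C, G, B, F, H, D, E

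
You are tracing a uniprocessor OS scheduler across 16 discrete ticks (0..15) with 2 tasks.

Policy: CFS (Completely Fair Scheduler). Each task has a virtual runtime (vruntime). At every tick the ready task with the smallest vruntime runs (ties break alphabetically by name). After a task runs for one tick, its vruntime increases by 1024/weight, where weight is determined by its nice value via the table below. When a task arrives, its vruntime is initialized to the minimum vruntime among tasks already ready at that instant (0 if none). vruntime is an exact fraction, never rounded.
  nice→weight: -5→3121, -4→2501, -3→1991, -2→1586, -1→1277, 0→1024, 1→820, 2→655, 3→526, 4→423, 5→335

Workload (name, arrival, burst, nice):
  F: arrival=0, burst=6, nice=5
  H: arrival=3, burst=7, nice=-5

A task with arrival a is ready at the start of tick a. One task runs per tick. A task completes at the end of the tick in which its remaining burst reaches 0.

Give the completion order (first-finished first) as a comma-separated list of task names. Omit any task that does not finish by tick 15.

completion order = H, F

t=0: vr[F=0] → run F
t=1: vr[F=1024/335] → run F
t=2: vr[F=2048/335] → run F
t=3: vr[F=3072/335 H=3072/335] → run F
t=4: vr[F=4096/335 H=3072/335] → run H
t=5: vr[F=4096/335 H=9930752/1045535] → run H
t=6: vr[F=4096/335 H=10273792/1045535] → run H
t=7: vr[F=4096/335 H=10616832/1045535] → run H
t=8: vr[F=4096/335 H=10959872/1045535] → run H
t=9: vr[F=4096/335 H=11302912/1045535] → run H
t=10: vr[F=4096/335 H=11645952/1045535] → run H
t=11: vr[F=4096/335] → run F
t=12: vr[F=1024/67] → run F
t=13: (idle)
t=14: (idle)
t=15: (idle)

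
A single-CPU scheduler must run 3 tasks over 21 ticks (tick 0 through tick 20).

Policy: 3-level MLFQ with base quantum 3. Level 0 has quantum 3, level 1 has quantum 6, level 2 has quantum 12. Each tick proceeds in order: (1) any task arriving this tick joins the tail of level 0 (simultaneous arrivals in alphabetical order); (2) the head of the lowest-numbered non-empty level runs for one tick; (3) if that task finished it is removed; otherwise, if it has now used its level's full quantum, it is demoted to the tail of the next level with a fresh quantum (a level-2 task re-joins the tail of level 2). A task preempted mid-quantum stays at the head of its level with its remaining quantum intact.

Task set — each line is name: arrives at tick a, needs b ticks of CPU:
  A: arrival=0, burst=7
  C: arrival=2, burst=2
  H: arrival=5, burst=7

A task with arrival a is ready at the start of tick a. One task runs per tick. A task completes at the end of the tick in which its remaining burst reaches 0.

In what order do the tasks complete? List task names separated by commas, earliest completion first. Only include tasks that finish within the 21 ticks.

t=0: L0/L1/L2 = A/-/- → run A
t=1: L0/L1/L2 = A/-/- → run A
t=2: L0/L1/L2 = AC/-/- → run A
t=3: L0/L1/L2 = C/A/- → run C
t=4: L0/L1/L2 = C/A/- → run C
t=5: L0/L1/L2 = H/A/- → run H
t=6: L0/L1/L2 = H/A/- → run H
t=7: L0/L1/L2 = H/A/- → run H
t=8: L0/L1/L2 = -/AH/- → run A
t=9: L0/L1/L2 = -/AH/- → run A
t=10: L0/L1/L2 = -/AH/- → run A
t=11: L0/L1/L2 = -/AH/- → run A
t=12: L0/L1/L2 = -/H/- → run H
t=13: L0/L1/L2 = -/H/- → run H
t=14: L0/L1/L2 = -/H/- → run H
t=15: L0/L1/L2 = -/H/- → run H
t=16: (idle)
t=17: (idle)
t=18: (idle)
t=19: (idle)
t=20: (idle)

completion order = C, A, H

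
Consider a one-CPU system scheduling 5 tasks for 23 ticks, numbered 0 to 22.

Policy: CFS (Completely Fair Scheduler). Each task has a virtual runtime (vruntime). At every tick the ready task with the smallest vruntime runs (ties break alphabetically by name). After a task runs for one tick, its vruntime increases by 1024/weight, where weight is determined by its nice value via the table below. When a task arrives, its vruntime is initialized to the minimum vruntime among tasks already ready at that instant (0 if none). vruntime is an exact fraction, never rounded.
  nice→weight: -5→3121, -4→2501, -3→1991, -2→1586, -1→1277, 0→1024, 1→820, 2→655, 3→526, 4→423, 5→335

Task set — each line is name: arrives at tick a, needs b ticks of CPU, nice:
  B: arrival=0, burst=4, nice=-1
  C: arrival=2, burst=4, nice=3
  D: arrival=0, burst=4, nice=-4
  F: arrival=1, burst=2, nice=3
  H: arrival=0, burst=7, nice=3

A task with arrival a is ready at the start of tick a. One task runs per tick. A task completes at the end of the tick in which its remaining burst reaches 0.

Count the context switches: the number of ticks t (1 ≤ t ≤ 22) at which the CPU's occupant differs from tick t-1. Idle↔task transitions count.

context switches = 17

t=0: vr[B=0 D=0 H=0] → run B
t=1: vr[B=1024/1277 D=0 F=0 H=0] → run D
t=2: vr[B=1024/1277 C=0 D=1024/2501 F=0 H=0] → run C
t=3: vr[B=1024/1277 C=512/263 D=1024/2501 F=0 H=0] → run F
t=4: vr[B=1024/1277 C=512/263 D=1024/2501 F=512/263 H=0] → run H
t=5: vr[B=1024/1277 C=512/263 D=1024/2501 F=512/263 H=512/263] → run D
t=6: vr[B=1024/1277 C=512/263 D=2048/2501 F=512/263 H=512/263] → run B
t=7: vr[B=2048/1277 C=512/263 D=2048/2501 F=512/263 H=512/263] → run D
t=8: vr[B=2048/1277 C=512/263 D=3072/2501 F=512/263 H=512/263] → run D
t=9: vr[B=2048/1277 C=512/263 F=512/263 H=512/263] → run B
t=10: vr[B=3072/1277 C=512/263 F=512/263 H=512/263] → run C
t=11: vr[B=3072/1277 C=1024/263 F=512/263 H=512/263] → run F
t=12: vr[B=3072/1277 C=1024/263 H=512/263] → run H
t=13: vr[B=3072/1277 C=1024/263 H=1024/263] → run B
t=14: vr[C=1024/263 H=1024/263] → run C
t=15: vr[C=1536/263 H=1024/263] → run H
t=16: vr[C=1536/263 H=1536/263] → run C
t=17: vr[H=1536/263] → run H
t=18: vr[H=2048/263] → run H
t=19: vr[H=2560/263] → run H
t=20: vr[H=3072/263] → run H
t=21: (idle)
t=22: (idle)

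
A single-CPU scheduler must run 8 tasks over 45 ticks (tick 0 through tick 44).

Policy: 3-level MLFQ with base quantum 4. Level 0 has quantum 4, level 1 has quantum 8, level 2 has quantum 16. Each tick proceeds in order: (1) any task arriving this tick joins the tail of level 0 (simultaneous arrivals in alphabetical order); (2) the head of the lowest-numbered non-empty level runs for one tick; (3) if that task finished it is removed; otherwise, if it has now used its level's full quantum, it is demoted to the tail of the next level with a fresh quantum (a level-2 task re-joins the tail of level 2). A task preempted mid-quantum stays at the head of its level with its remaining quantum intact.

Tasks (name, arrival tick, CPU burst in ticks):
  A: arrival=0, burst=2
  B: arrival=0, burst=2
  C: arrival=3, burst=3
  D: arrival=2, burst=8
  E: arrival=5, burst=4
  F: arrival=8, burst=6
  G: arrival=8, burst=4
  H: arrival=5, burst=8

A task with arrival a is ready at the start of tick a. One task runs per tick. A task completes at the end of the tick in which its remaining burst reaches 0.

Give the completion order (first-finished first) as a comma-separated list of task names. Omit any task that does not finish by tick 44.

completion order = A, B, C, E, G, D, H, F

t=0: L0/L1/L2 = AB/-/- → run A
t=1: L0/L1/L2 = AB/-/- → run A
t=2: L0/L1/L2 = BD/-/- → run B
t=3: L0/L1/L2 = BDC/-/- → run B
t=4: L0/L1/L2 = DC/-/- → run D
t=5: L0/L1/L2 = DCEH/-/- → run D
t=6: L0/L1/L2 = DCEH/-/- → run D
t=7: L0/L1/L2 = DCEH/-/- → run D
t=8: L0/L1/L2 = CEHFG/D/- → run C
t=9: L0/L1/L2 = CEHFG/D/- → run C
t=10: L0/L1/L2 = CEHFG/D/- → run C
t=11: L0/L1/L2 = EHFG/D/- → run E
t=12: L0/L1/L2 = EHFG/D/- → run E
t=13: L0/L1/L2 = EHFG/D/- → run E
t=14: L0/L1/L2 = EHFG/D/- → run E
t=15: L0/L1/L2 = HFG/D/- → run H
t=16: L0/L1/L2 = HFG/D/- → run H
t=17: L0/L1/L2 = HFG/D/- → run H
t=18: L0/L1/L2 = HFG/D/- → run H
t=19: L0/L1/L2 = FG/DH/- → run F
t=20: L0/L1/L2 = FG/DH/- → run F
t=21: L0/L1/L2 = FG/DH/- → run F
t=22: L0/L1/L2 = FG/DH/- → run F
t=23: L0/L1/L2 = G/DHF/- → run G
t=24: L0/L1/L2 = G/DHF/- → run G
t=25: L0/L1/L2 = G/DHF/- → run G
t=26: L0/L1/L2 = G/DHF/- → run G
t=27: L0/L1/L2 = -/DHF/- → run D
t=28: L0/L1/L2 = -/DHF/- → run D
t=29: L0/L1/L2 = -/DHF/- → run D
t=30: L0/L1/L2 = -/DHF/- → run D
t=31: L0/L1/L2 = -/HF/- → run H
t=32: L0/L1/L2 = -/HF/- → run H
t=33: L0/L1/L2 = -/HF/- → run H
t=34: L0/L1/L2 = -/HF/- → run H
t=35: L0/L1/L2 = -/F/- → run F
t=36: L0/L1/L2 = -/F/- → run F
t=37: (idle)
t=38: (idle)
t=39: (idle)
t=40: (idle)
t=41: (idle)
t=42: (idle)
t=43: (idle)
t=44: (idle)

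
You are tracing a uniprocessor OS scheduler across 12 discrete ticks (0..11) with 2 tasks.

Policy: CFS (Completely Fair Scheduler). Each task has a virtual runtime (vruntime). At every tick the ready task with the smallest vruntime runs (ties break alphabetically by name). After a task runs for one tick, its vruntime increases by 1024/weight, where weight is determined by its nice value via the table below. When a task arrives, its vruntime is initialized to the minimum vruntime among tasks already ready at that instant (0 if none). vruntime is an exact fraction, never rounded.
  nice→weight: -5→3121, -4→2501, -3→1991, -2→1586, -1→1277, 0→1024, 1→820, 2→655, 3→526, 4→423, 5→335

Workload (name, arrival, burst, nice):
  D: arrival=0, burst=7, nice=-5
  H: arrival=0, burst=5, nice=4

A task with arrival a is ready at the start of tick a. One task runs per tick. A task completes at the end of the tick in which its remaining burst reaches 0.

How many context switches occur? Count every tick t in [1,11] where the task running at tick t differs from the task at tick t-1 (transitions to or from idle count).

context switches = 3

t=0: vr[D=0 H=0] → run D
t=1: vr[D=1024/3121 H=0] → run H
t=2: vr[D=1024/3121 H=1024/423] → run D
t=3: vr[D=2048/3121 H=1024/423] → run D
t=4: vr[D=3072/3121 H=1024/423] → run D
t=5: vr[D=4096/3121 H=1024/423] → run D
t=6: vr[D=5120/3121 H=1024/423] → run D
t=7: vr[D=6144/3121 H=1024/423] → run D
t=8: vr[H=1024/423] → run H
t=9: vr[H=2048/423] → run H
t=10: vr[H=1024/141] → run H
t=11: vr[H=4096/423] → run H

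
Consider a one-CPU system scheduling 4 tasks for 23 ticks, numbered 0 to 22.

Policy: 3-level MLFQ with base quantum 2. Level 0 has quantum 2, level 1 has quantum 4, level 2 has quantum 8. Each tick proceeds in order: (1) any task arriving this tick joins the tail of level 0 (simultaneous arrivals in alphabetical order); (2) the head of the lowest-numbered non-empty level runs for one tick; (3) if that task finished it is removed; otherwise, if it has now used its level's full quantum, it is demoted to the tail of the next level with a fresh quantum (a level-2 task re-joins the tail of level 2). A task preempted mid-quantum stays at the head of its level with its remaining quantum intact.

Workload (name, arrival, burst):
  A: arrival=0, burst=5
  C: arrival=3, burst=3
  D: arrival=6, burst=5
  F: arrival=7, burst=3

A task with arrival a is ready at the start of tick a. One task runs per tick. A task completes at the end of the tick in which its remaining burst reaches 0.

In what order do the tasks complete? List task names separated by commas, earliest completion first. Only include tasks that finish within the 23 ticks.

t=0: L0/L1/L2 = A/-/- → run A
t=1: L0/L1/L2 = A/-/- → run A
t=2: L0/L1/L2 = -/A/- → run A
t=3: L0/L1/L2 = C/A/- → run C
t=4: L0/L1/L2 = C/A/- → run C
t=5: L0/L1/L2 = -/AC/- → run A
t=6: L0/L1/L2 = D/AC/- → run D
t=7: L0/L1/L2 = DF/AC/- → run D
t=8: L0/L1/L2 = F/ACD/- → run F
t=9: L0/L1/L2 = F/ACD/- → run F
t=10: L0/L1/L2 = -/ACDF/- → run A
t=11: L0/L1/L2 = -/CDF/- → run C
t=12: L0/L1/L2 = -/DF/- → run D
t=13: L0/L1/L2 = -/DF/- → run D
t=14: L0/L1/L2 = -/DF/- → run D
t=15: L0/L1/L2 = -/F/- → run F
t=16: (idle)
t=17: (idle)
t=18: (idle)
t=19: (idle)
t=20: (idle)
t=21: (idle)
t=22: (idle)

completion order = A, C, D, F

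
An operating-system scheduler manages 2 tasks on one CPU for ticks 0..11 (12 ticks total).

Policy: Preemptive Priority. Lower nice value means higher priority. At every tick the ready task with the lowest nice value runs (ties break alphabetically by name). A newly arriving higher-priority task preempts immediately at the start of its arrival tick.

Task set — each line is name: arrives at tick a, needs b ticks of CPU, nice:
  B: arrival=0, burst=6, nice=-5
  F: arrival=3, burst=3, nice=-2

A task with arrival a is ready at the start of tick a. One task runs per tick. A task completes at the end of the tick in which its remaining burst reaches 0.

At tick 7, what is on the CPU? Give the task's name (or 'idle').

t=0: ready={B} → run B
t=1: ready={B} → run B
t=2: ready={B} → run B
t=3: ready={B,F} → run B
t=4: ready={B,F} → run B
t=5: ready={B,F} → run B
t=6: ready={F} → run F
t=7: ready={F} → run F
t=8: ready={F} → run F
t=9: (idle)
t=10: (idle)
t=11: (idle)

running at tick 7 = F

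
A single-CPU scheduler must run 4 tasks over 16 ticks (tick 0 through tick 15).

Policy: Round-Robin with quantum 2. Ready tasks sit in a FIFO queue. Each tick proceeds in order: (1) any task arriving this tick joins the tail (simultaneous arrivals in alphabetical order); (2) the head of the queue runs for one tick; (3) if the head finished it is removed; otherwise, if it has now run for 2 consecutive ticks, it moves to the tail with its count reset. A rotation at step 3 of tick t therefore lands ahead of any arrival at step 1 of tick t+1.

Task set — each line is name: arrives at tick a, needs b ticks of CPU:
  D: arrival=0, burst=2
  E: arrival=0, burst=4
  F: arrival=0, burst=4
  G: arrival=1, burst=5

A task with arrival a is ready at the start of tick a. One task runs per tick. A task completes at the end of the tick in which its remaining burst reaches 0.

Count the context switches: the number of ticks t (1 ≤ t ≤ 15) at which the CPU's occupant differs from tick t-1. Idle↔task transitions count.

t=0: queue=[D,E,F] q_used=0 → run D
t=1: queue=[D,E,F,G] q_used=1 → run D
t=2: queue=[E,F,G] q_used=0 → run E
t=3: queue=[E,F,G] q_used=1 → run E
t=4: queue=[F,G,E] q_used=0 → run F
t=5: queue=[F,G,E] q_used=1 → run F
t=6: queue=[G,E,F] q_used=0 → run G
t=7: queue=[G,E,F] q_used=1 → run G
t=8: queue=[E,F,G] q_used=0 → run E
t=9: queue=[E,F,G] q_used=1 → run E
t=10: queue=[F,G] q_used=0 → run F
t=11: queue=[F,G] q_used=1 → run F
t=12: queue=[G] q_used=0 → run G
t=13: queue=[G] q_used=1 → run G
t=14: queue=[G] q_used=0 → run G
t=15: (idle)

context switches = 7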